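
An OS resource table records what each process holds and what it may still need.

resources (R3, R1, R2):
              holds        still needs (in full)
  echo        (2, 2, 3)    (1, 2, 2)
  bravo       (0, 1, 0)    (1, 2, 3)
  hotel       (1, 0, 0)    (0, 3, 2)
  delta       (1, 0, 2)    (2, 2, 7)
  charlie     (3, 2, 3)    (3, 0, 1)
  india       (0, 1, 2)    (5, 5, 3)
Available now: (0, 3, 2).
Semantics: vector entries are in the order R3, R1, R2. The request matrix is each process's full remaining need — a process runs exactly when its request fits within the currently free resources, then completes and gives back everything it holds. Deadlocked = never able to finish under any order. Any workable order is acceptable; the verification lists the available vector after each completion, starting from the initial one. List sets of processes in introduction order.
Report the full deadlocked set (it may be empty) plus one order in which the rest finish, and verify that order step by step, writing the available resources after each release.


Nothing here is deadlocked.
Key observation: hotel can run right away; the returned allocation unlocks the remaining processes in turn.
The rest can finish in the order hotel, echo, charlie, bravo, india, delta. Walking it through:
  pool = (0, 3, 2)
  hotel needs (0, 3, 2) <= (0, 3, 2) -> finishes; pool += (1, 0, 0) = (1, 3, 2)
  echo needs (1, 2, 2) <= (1, 3, 2) -> finishes; pool += (2, 2, 3) = (3, 5, 5)
  charlie needs (3, 0, 1) <= (3, 5, 5) -> finishes; pool += (3, 2, 3) = (6, 7, 8)
  bravo needs (1, 2, 3) <= (6, 7, 8) -> finishes; pool += (0, 1, 0) = (6, 8, 8)
  india needs (5, 5, 3) <= (6, 8, 8) -> finishes; pool += (0, 1, 2) = (6, 9, 10)
  delta needs (2, 2, 7) <= (6, 9, 10) -> finishes; pool += (1, 0, 2) = (7, 9, 12)


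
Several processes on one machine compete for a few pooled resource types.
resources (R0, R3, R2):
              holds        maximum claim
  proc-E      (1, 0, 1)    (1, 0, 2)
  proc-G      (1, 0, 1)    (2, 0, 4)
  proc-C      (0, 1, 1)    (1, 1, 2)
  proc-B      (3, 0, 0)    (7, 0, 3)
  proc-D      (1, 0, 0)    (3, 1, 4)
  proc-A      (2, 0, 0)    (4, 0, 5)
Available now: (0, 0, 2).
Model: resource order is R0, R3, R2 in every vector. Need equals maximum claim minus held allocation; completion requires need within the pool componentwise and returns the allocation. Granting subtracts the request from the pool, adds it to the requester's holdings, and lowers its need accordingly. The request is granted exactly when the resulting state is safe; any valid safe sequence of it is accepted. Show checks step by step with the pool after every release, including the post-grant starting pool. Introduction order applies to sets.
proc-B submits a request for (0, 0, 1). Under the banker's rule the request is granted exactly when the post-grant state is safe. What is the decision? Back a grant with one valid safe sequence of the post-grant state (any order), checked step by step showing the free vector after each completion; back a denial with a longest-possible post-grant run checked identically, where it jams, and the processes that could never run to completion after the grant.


DENY — the pretend-granted state is unsafe.
Key observation: after proc-E, proc-C, proc-G, proc-D the pool peaks at (3, 1, 4), and each blocked process is short somewhere: proc-B on R0; proc-A on R2.
Pretend the grant happened; the run proc-E, proc-C, proc-G, proc-D goes as far as possible. Check, step by step:
  pool = (0, 0, 1)
  run proc-E (needs (0, 0, 1), free (0, 0, 1)); after release of (1, 0, 1) the pool is (1, 0, 2)
  run proc-C (needs (1, 0, 1), free (1, 0, 2)); after release of (0, 1, 1) the pool is (1, 1, 3)
  run proc-G (needs (1, 0, 3), free (1, 1, 3)); after release of (1, 0, 1) the pool is (2, 1, 4)
  run proc-D (needs (2, 1, 4), free (2, 1, 4)); after release of (1, 0, 0) the pool is (3, 1, 4)
  blocked: proc-B wants (4, 0, 2), pool (3, 1, 4) — not enough R0
  blocked: proc-A wants (2, 0, 5), pool (3, 1, 4) — not enough R2
Post-grant, the permanently blocked set is proc-B and proc-A.


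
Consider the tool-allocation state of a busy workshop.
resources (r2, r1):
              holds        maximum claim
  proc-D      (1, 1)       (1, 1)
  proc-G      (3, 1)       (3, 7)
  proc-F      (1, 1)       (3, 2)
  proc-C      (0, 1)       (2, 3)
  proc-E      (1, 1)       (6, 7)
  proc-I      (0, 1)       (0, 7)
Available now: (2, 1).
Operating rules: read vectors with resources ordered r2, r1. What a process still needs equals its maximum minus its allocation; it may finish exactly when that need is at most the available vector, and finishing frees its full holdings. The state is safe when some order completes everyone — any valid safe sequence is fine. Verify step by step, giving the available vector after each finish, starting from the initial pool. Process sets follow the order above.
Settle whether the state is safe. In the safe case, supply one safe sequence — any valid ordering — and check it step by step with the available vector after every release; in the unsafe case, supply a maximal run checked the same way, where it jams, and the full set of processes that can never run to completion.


UNSAFE.
Key observation: even finishing proc-F, proc-C, proc-D leaves just (4, 4) free — too little r1 for any of the remaining processes.
Going as far as possible: proc-F, proc-C, proc-D; after that, nothing fits. Walking it through:
  pool = (2, 1)
  proc-F needs (2, 1) <= (2, 1) -> finishes; pool += (1, 1) = (3, 2)
  proc-C needs (2, 2) <= (3, 2) -> finishes; pool += (0, 1) = (3, 3)
  proc-D needs (0, 0) <= (3, 3) -> finishes; pool += (1, 1) = (4, 4)
  proc-G cannot run: need (0, 6) vs free (4, 4) (insufficient r1)
  proc-E cannot run: need (5, 6) vs free (4, 4) (insufficient r2 and r1)
  proc-I cannot run: need (0, 6) vs free (4, 4) (insufficient r1)
Permanently blocked: proc-G, proc-E and proc-I.


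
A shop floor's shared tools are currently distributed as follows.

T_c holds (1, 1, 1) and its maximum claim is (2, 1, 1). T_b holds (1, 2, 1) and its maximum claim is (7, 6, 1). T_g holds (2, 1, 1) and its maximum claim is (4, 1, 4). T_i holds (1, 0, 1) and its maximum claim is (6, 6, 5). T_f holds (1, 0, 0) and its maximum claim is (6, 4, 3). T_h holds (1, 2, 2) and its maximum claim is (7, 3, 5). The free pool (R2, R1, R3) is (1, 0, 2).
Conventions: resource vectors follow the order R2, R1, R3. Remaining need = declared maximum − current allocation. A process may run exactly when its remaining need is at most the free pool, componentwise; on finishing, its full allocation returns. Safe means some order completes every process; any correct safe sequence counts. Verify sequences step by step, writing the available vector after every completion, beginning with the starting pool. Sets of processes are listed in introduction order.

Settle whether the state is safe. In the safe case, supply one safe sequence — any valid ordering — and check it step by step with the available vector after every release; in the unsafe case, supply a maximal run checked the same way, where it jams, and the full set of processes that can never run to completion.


UNSAFE — no complete ordering exists.
Key observation: the wall is R2: completing T_c, T_g brings the pool only to (4, 2, 4), and all the rest need more.
A maximal execution: T_c, T_g — then nothing else fits. Walking it through:
  pool = (1, 0, 2)
  T_c: need (1, 0, 0) fits (1, 0, 2); releases (1, 1, 1), pool now (2, 1, 3)
  T_g: need (2, 0, 3) fits (2, 1, 3); releases (2, 1, 1), pool now (4, 2, 4)
  T_b still needs (6, 4, 0) but only (4, 2, 4) is free — short on R2 and R1
  T_i still needs (5, 6, 4) but only (4, 2, 4) is free — short on R2 and R1
  T_f still needs (5, 4, 3) but only (4, 2, 4) is free — short on R2 and R1
  T_h still needs (6, 1, 3) but only (4, 2, 4) is free — short on R2
Processes that can never finish: T_b, T_i, T_f and T_h.


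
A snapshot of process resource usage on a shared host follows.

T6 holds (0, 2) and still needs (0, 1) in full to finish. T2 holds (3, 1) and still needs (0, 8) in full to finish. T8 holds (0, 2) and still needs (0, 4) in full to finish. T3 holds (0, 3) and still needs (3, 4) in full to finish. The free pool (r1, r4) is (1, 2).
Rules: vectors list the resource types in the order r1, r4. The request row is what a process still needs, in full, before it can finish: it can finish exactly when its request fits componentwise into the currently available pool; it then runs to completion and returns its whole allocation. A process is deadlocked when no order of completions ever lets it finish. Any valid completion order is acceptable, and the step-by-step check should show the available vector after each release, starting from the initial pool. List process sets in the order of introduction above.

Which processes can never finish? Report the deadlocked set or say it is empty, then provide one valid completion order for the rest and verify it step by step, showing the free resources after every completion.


Deadlocked: T2 and T3.
Key observation: after T6, T8 the pool peaks at (1, 6), and each blocked process is short somewhere: T2 on r4; T3 on r1.
One completion order for the rest: T6, T8. Check, step by step:
  pool = (1, 2)
  T6 needs (0, 1) <= (1, 2) -> finishes; pool += (0, 2) = (1, 4)
  T8 needs (0, 4) <= (1, 4) -> finishes; pool += (0, 2) = (1, 6)
None of the blocked processes ever fits:
  blocked: T2 wants (0, 8), pool (1, 6) — not enough r4
  blocked: T3 wants (3, 4), pool (1, 6) — not enough r1


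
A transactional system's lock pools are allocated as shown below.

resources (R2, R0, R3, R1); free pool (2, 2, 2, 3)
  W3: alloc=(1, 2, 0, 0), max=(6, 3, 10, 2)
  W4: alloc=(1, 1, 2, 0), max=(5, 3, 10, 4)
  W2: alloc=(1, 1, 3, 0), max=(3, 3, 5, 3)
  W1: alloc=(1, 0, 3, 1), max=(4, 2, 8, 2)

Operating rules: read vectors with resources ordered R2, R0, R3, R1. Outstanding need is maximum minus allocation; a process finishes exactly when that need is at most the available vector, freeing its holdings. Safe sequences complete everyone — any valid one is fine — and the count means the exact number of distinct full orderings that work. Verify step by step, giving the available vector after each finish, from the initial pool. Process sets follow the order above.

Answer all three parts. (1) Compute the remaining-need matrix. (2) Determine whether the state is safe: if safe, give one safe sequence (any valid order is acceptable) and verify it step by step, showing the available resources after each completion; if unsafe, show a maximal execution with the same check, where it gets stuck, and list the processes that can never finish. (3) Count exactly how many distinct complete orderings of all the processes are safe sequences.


(1) Need matrix, components ordered R2, R0, R3, R1:
  W3: (5, 1, 10, 2)
  W4: (4, 2, 8, 4)
  W2: (2, 2, 2, 3)
  W1: (3, 2, 5, 1)
(2) SAFE — a valid safe sequence is W2, W1, W4, W3.
Key observation: W2 marks the first exact bind of the order: its need (2, 2, 2, 3) fits the free (2, 2, 2, 3) with zero slack on a requested resource.
Verifying each step:
  pool = (2, 2, 2, 3)
  W2: need (2, 2, 2, 3) fits (2, 2, 2, 3); releases (1, 1, 3, 0), pool now (3, 3, 5, 3)
  W1: need (3, 2, 5, 1) fits (3, 3, 5, 3); releases (1, 0, 3, 1), pool now (4, 3, 8, 4)
  W4: need (4, 2, 8, 4) fits (4, 3, 8, 4); releases (1, 1, 2, 0), pool now (5, 4, 10, 4)
  W3: need (5, 1, 10, 2) fits (5, 4, 10, 4); releases (1, 2, 0, 0), pool now (6, 6, 10, 4)
(3) The exact count: 1 of the possible complete orderings is a safe sequence.


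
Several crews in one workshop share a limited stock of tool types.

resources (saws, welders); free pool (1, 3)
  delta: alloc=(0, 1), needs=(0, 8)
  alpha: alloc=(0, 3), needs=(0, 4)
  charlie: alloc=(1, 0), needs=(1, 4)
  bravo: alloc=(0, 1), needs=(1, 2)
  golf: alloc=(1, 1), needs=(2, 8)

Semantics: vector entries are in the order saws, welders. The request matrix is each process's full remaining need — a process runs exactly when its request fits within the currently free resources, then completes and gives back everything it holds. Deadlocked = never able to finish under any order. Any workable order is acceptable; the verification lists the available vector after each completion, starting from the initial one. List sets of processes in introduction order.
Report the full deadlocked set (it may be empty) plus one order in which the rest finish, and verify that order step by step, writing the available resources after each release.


Deadlocked: delta and golf.
Key observation: the wall is welders: completing bravo, charlie, alpha brings the pool only to (2, 7), and all the rest need more.
A valid finishing order for the others: bravo, charlie, alpha. Check, step by step:
  pool = (1, 3)
  bravo: need (1, 2) fits (1, 3); releases (0, 1), pool now (1, 4)
  charlie: need (1, 4) fits (1, 4); releases (1, 0), pool now (2, 4)
  alpha: need (0, 4) fits (2, 4); releases (0, 3), pool now (2, 7)
The stuck group stays short no matter what:
  delta cannot run: need (0, 8) vs free (2, 7) (insufficient welders)
  golf cannot run: need (2, 8) vs free (2, 7) (insufficient welders)


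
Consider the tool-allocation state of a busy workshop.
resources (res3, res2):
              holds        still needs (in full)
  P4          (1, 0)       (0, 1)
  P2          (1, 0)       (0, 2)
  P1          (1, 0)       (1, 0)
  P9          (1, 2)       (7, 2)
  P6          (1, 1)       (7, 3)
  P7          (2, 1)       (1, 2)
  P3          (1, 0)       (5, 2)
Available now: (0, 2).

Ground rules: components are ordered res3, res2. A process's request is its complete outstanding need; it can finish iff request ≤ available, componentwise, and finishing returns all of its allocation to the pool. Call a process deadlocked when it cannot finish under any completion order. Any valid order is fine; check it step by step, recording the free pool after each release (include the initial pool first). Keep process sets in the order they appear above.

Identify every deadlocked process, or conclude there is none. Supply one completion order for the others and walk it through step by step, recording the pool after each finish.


Deadlocked set: P9 and P6.
Key observation: P4, P2, P1, P7, P3 can finish, but then (6, 3) is all there is, and the blocked group's res3 demands exceed it.
One completion order for the rest: P4, P2, P1, P7, P3. Step-by-step check:
  pool = (0, 2)
  run P4 (needs (0, 1), free (0, 2)); after release of (1, 0) the pool is (1, 2)
  run P2 (needs (0, 2), free (1, 2)); after release of (1, 0) the pool is (2, 2)
  run P1 (needs (1, 0), free (2, 2)); after release of (1, 0) the pool is (3, 2)
  run P7 (needs (1, 2), free (3, 2)); after release of (2, 1) the pool is (5, 3)
  run P3 (needs (5, 2), free (5, 3)); after release of (1, 0) the pool is (6, 3)
The blocked processes can never fit:
  P9 still needs (7, 2) but only (6, 3) is free — short on res3
  P6 still needs (7, 3) but only (6, 3) is free — short on res3


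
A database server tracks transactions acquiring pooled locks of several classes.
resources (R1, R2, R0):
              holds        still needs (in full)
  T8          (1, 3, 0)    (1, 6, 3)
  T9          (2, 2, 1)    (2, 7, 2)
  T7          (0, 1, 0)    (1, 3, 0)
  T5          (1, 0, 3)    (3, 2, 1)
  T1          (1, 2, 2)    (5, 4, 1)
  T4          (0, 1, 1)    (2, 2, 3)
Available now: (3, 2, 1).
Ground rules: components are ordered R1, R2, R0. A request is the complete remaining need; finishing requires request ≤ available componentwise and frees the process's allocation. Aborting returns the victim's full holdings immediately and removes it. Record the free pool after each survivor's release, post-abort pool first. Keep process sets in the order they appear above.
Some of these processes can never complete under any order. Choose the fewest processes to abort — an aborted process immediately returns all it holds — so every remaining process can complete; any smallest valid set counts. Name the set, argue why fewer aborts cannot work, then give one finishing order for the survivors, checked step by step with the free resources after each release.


Minimum abort set: T1.
Key observation: aborting T1 returns (1, 2, 2), and T8 — hopeless before — runs at step 4 with the returned capacity in the pool.
Why nothing smaller works: aborting no one leaves the state deadlocked as given.
The survivors complete as T7, T4, T5, T8, T9. Step-by-step check (starting from the post-abort pool):
  pool = (4, 4, 3)
  T7: need (1, 3, 0) fits (4, 4, 3); releases (0, 1, 0), pool now (4, 5, 3)
  T4: need (2, 2, 3) fits (4, 5, 3); releases (0, 1, 1), pool now (4, 6, 4)
  T5: need (3, 2, 1) fits (4, 6, 4); releases (1, 0, 3), pool now (5, 6, 7)
  T8: need (1, 6, 3) fits (5, 6, 7); releases (1, 3, 0), pool now (6, 9, 7)
  T9: need (2, 7, 2) fits (6, 9, 7); releases (2, 2, 1), pool now (8, 11, 8)


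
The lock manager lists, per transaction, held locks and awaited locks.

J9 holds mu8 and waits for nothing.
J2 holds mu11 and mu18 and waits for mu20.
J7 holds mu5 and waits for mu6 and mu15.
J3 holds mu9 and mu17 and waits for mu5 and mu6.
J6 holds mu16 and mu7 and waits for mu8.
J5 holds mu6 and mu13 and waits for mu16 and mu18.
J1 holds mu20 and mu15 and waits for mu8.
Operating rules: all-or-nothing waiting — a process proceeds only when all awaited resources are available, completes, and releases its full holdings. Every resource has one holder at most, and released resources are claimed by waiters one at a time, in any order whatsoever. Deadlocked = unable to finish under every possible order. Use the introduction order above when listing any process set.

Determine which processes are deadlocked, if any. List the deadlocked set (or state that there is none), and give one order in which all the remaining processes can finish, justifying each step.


Nothing here is deadlocked.
Key observation: there is no circular wait here — follow any chain and it reaches a process that is free to run now.
One completion order for the rest: J9, J1, J6, J2, J5, J7, J3.
Step-by-step check:
  J9 waits on nothing -> runs at once and releases mu8
  J1 waits on mu8 — all released -> runs and releases mu20 and mu15
  J6 waits on mu8 — all released -> runs and releases mu16 and mu7
  J2 waits on mu20 — all released -> runs and releases mu11 and mu18
  J5 waits on mu16 and mu18 — all released -> runs and releases mu6 and mu13
  J7 waits on mu6 and mu15 — all released -> runs and releases mu5
  J3 waits on mu5 and mu6 — all released -> runs and releases mu9 and mu17


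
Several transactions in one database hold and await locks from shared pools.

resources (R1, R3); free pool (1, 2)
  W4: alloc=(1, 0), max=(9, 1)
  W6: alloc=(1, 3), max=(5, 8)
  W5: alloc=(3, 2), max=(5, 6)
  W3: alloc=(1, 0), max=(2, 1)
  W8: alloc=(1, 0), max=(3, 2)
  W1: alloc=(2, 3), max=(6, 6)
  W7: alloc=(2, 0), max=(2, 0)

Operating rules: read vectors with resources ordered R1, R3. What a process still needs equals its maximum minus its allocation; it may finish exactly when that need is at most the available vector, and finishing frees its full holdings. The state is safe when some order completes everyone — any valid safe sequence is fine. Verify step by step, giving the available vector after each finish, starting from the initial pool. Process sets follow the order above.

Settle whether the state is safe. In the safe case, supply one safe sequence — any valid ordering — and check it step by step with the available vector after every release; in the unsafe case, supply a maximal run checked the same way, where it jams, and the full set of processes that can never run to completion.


UNSAFE.
Key observation: after W3, W8, W7 the pool peaks at (5, 2), and each blocked process is short somewhere: W4 on R1; W6 on R3; W5 on R3; W1 on R3.
The run W3, W8, W7 cannot be extended any further. Check, step by step:
  pool = (1, 2)
  run W3 (needs (1, 1), free (1, 2)); after release of (1, 0) the pool is (2, 2)
  run W8 (needs (2, 2), free (2, 2)); after release of (1, 0) the pool is (3, 2)
  run W7 (needs (0, 0), free (3, 2)); after release of (2, 0) the pool is (5, 2)
  W4 cannot run: need (8, 1) vs free (5, 2) (insufficient R1)
  W6 cannot run: need (4, 5) vs free (5, 2) (insufficient R3)
  W5 cannot run: need (2, 4) vs free (5, 2) (insufficient R3)
  W1 cannot run: need (4, 3) vs free (5, 2) (insufficient R3)
Never able to finish: W4, W6, W5 and W1.


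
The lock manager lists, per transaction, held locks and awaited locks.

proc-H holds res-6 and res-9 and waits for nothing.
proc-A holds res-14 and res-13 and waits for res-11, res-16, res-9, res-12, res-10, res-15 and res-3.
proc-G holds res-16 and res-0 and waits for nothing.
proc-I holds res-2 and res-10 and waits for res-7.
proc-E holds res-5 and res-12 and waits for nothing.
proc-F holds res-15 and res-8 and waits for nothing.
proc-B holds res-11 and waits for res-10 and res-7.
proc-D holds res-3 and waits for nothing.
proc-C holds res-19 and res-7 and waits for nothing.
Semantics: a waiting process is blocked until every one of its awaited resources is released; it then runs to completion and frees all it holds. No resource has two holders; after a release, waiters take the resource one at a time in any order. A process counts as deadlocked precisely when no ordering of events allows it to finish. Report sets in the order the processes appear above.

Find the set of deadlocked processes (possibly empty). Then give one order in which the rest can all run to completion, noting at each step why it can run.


Nothing here is deadlocked.
Key observation: there is no circular wait here — follow any chain and it reaches a process that is free to run now.
The rest can finish in the order proc-C, proc-G, proc-E, proc-I, proc-F, proc-H, proc-D, proc-B, proc-A.
Step-by-step check:
  proc-C: no waits; runs immediately, freeing res-19 and res-7
  proc-G: no waits; runs immediately, freeing res-16 and res-0
  proc-E: no waits; runs immediately, freeing res-5 and res-12
  proc-I: everything it awaited (res-7) is free; runs, freeing res-2 and res-10
  proc-F: no waits; runs immediately, freeing res-15 and res-8
  proc-H: no waits; runs immediately, freeing res-6 and res-9
  proc-D: no waits; runs immediately, freeing res-3
  proc-B: everything it awaited (res-10 and res-7) is free; runs, freeing res-11
  proc-A: everything it awaited (res-11, res-16, res-9, res-12, res-10, res-15 and res-3) is free; runs, freeing res-14 and res-13


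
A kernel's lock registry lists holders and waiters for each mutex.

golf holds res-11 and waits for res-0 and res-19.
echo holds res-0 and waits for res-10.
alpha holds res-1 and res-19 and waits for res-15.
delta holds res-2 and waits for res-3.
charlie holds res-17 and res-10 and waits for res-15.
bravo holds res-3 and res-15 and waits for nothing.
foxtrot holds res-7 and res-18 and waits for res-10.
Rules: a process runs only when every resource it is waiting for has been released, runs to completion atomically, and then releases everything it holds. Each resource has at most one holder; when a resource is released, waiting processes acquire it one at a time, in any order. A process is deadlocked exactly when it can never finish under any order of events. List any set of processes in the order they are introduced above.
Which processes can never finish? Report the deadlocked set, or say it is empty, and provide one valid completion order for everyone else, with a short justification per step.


No process is deadlocked.
Key observation: all waits point, directly or indirectly, at processes that can finish, so nothing is permanently blocked.
One completion order for the rest: bravo, delta, charlie, alpha, echo, golf, foxtrot.
Walking it through:
  run bravo (it waits on nothing); releases res-3 and res-15
  delta waits on res-3 — all released -> runs and releases res-2
  charlie waits on res-15 — all released -> runs and releases res-17 and res-10
  alpha waits on res-15 — all released -> runs and releases res-1 and res-19
  echo waits on res-10 — all released -> runs and releases res-0
  golf waits on res-0 and res-19 — all released -> runs and releases res-11
  foxtrot waits on res-10 — all released -> runs and releases res-7 and res-18


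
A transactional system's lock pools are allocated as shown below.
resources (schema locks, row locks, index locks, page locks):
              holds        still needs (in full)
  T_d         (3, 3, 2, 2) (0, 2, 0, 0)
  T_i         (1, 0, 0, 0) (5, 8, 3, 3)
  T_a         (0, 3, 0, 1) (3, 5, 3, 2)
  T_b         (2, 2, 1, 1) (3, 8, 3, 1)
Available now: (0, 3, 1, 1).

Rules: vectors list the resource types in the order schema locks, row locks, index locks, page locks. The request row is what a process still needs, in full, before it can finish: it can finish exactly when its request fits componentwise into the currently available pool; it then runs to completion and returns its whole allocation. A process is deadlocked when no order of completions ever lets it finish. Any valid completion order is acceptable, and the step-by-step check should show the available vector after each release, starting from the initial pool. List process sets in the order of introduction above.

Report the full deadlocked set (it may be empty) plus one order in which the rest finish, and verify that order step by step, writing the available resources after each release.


Nothing here is deadlocked.
Key observation: T_d fits the free pool immediately, and its release cascades until everyone finishes.
One completion order for the rest: T_d, T_a, T_b, T_i. Check, step by step:
  pool = (0, 3, 1, 1)
  T_d: need (0, 2, 0, 0) fits (0, 3, 1, 1); releases (3, 3, 2, 2), pool now (3, 6, 3, 3)
  T_a: need (3, 5, 3, 2) fits (3, 6, 3, 3); releases (0, 3, 0, 1), pool now (3, 9, 3, 4)
  T_b: need (3, 8, 3, 1) fits (3, 9, 3, 4); releases (2, 2, 1, 1), pool now (5, 11, 4, 5)
  T_i: need (5, 8, 3, 3) fits (5, 11, 4, 5); releases (1, 0, 0, 0), pool now (6, 11, 4, 5)


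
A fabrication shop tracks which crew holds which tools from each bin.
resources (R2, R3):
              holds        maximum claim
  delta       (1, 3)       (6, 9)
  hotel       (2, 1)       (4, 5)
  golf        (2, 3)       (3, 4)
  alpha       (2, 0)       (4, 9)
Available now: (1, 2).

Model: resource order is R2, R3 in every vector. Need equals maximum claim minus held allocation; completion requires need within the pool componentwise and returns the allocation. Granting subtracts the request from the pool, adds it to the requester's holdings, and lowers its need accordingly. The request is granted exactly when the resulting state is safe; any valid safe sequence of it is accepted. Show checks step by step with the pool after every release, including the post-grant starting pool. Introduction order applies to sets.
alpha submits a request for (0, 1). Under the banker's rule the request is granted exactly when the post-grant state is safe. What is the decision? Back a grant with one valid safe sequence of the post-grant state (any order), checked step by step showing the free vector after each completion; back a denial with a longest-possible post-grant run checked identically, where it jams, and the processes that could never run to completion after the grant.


DENY — the pretend-granted state is unsafe.
Key observation: even finishing golf, hotel leaves just (5, 5) free — too little R3 for any of the remaining processes.
Pretend the grant happened; the run golf, hotel goes as far as possible. Walking it through:
  pool = (1, 1)
  golf needs (1, 1) <= (1, 1) -> finishes; pool += (2, 3) = (3, 4)
  hotel needs (2, 4) <= (3, 4) -> finishes; pool += (2, 1) = (5, 5)
  delta cannot run: need (5, 6) vs free (5, 5) (insufficient R3)
  alpha cannot run: need (2, 8) vs free (5, 5) (insufficient R3)
Post-grant, the permanently blocked set is delta and alpha.


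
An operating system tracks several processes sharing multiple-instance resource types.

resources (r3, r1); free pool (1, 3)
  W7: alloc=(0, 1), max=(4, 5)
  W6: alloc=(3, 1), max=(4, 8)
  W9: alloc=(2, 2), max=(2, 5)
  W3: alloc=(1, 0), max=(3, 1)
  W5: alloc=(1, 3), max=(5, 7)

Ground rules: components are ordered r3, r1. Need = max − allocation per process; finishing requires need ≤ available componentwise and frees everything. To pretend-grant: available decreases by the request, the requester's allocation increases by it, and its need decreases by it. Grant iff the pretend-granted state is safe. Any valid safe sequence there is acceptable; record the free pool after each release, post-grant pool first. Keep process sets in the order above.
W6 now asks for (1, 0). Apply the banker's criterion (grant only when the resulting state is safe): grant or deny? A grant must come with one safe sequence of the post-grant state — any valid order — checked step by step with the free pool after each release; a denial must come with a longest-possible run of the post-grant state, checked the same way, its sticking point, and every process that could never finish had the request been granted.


DENY: after the grant no complete ordering would exist.
Key observation: after W9, W3 the pool peaks at (3, 5), and each blocked process is short somewhere: W7 on r3; W6 on r1; W5 on r3.
Pretend the grant happened; the run W9, W3 goes as far as possible. Step-by-step check:
  pool = (0, 3)
  W9: need (0, 3) fits (0, 3); releases (2, 2), pool now (2, 5)
  W3: need (2, 1) fits (2, 5); releases (1, 0), pool now (3, 5)
  W7 cannot run: need (4, 4) vs free (3, 5) (insufficient r3)
  W6 cannot run: need (0, 7) vs free (3, 5) (insufficient r1)
  W5 cannot run: need (4, 4) vs free (3, 5) (insufficient r3)
Had the request been granted, W7, W6 and W5 could never finish.


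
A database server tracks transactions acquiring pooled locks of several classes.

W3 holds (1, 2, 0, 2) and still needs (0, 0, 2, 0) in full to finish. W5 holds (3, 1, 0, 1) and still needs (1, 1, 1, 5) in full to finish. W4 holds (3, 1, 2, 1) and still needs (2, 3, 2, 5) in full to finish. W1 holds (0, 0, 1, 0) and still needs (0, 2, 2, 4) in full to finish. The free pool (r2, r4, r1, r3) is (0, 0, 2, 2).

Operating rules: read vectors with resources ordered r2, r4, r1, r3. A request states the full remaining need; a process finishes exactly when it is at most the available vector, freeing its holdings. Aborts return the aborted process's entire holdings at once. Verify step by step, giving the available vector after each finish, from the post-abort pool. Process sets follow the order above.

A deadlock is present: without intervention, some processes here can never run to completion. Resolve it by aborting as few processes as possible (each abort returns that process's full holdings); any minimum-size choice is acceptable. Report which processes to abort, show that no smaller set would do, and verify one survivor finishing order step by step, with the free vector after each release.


Minimum abort set: W5.
Key observation: no ordering could ever have run W4 before the abort of W5; with (3, 1, 0, 1) back in the pool it fits at step 3.
Minimality: the empty abort set fails — the state is deadlocked as it stands.
The survivors complete as W3, W1, W4. Step-by-step check (starting from the post-abort pool):
  pool = (3, 1, 2, 3)
  W3 needs (0, 0, 2, 0) <= (3, 1, 2, 3) -> finishes; pool += (1, 2, 0, 2) = (4, 3, 2, 5)
  W1 needs (0, 2, 2, 4) <= (4, 3, 2, 5) -> finishes; pool += (0, 0, 1, 0) = (4, 3, 3, 5)
  W4 needs (2, 3, 2, 5) <= (4, 3, 3, 5) -> finishes; pool += (3, 1, 2, 1) = (7, 4, 5, 6)


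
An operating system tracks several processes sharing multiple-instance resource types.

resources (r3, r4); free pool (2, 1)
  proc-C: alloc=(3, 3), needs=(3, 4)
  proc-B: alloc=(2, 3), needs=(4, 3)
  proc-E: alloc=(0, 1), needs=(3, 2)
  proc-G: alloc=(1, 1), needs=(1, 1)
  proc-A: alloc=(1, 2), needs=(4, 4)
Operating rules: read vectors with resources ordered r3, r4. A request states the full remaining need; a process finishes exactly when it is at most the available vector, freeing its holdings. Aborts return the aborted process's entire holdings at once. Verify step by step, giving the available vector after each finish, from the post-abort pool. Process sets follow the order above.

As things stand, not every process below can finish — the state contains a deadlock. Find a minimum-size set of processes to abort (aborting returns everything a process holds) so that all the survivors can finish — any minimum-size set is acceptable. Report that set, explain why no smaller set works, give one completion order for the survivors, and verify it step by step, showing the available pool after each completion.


Abort proc-C.
Key observation: the returned (3, 3) from proc-C is what brings proc-A — unrunnable before, under any order — into play at step 2.
Why nothing smaller works: aborting no one leaves the state deadlocked as given.
The survivors complete as proc-G, proc-A, proc-E, proc-B. Step-by-step check (starting from the post-abort pool):
  pool = (5, 4)
  proc-G needs (1, 1) <= (5, 4) -> finishes; pool += (1, 1) = (6, 5)
  proc-A needs (4, 4) <= (6, 5) -> finishes; pool += (1, 2) = (7, 7)
  proc-E needs (3, 2) <= (7, 7) -> finishes; pool += (0, 1) = (7, 8)
  proc-B needs (4, 3) <= (7, 8) -> finishes; pool += (2, 3) = (9, 11)


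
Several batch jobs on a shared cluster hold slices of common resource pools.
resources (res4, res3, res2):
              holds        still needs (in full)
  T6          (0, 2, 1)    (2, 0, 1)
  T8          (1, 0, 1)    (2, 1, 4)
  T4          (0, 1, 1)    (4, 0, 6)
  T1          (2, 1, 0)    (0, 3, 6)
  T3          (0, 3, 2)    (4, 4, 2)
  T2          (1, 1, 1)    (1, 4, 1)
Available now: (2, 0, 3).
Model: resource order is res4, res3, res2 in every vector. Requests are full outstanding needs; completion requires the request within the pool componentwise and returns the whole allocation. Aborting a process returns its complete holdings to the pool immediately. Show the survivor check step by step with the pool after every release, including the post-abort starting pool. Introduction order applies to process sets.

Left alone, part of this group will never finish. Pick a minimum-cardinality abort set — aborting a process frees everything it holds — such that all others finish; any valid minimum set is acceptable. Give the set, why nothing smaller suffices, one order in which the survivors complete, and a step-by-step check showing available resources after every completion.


The answer: abort T2.
Key observation: no ordering could ever have run T1 before the abort of T2; with (1, 1, 1) back in the pool it fits at step 3.
Minimality: the empty abort set fails — the state is deadlocked as it stands.
Survivors finish in the order: T6, T8, T1, T4, T3. Step-by-step check (pool after the aborts first):
  pool = (3, 1, 4)
  run T6 (needs (2, 0, 1), free (3, 1, 4)); after release of (0, 2, 1) the pool is (3, 3, 5)
  run T8 (needs (2, 1, 4), free (3, 3, 5)); after release of (1, 0, 1) the pool is (4, 3, 6)
  run T1 (needs (0, 3, 6), free (4, 3, 6)); after release of (2, 1, 0) the pool is (6, 4, 6)
  run T4 (needs (4, 0, 6), free (6, 4, 6)); after release of (0, 1, 1) the pool is (6, 5, 7)
  run T3 (needs (4, 4, 2), free (6, 5, 7)); after release of (0, 3, 2) the pool is (6, 8, 9)


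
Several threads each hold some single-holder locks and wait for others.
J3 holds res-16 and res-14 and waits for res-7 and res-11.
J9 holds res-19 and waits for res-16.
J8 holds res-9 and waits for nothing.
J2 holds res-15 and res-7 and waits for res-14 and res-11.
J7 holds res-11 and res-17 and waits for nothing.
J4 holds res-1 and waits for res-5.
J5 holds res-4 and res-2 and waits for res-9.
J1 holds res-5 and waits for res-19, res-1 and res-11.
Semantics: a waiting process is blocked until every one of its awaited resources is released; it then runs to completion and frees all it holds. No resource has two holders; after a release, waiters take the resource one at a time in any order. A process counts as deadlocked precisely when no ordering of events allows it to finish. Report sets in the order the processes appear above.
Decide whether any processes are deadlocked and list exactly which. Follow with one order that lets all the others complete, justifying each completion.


Deadlocked: J3, J9, J2, J4 and J1.
Key observation: the loop J3 -> J2 -> J3 blocks itself forever; J4 and J1 are caught in further circular waits and J9 waits into the deadlock from upstream.
A valid finishing order for the others: J7, J8, J5.
Walking it through:
  run J7 (it waits on nothing); releases res-11 and res-17
  run J8 (it waits on nothing); releases res-9
  J5: everything it awaited (res-9) is free; runs, freeing res-4 and res-2


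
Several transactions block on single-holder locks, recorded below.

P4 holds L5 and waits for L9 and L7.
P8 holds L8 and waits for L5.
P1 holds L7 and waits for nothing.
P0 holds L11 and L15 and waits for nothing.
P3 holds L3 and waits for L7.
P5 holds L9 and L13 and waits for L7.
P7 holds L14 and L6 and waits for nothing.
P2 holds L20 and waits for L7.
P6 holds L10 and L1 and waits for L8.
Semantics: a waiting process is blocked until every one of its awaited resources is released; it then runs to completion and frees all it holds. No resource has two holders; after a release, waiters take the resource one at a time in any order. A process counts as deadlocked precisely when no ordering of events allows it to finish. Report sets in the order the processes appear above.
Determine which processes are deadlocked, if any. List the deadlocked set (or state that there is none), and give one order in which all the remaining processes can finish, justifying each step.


Nothing here is deadlocked.
Key observation: the waits form no ring: some process can always run, and its releases unblock the others one by one.
The rest can finish in the order P1, P0, P5, P7, P4, P3, P8, P6, P2.
Verifying each step:
  run P1 (it waits on nothing); releases L7
  run P0 (it waits on nothing); releases L11 and L15
  P5 waits on L7 — all released -> runs and releases L9 and L13
  run P7 (it waits on nothing); releases L14 and L6
  P4 waits on L9 and L7 — all released -> runs and releases L5
  P3 waits on L7 — all released -> runs and releases L3
  P8 waits on L5 — all released -> runs and releases L8
  P6 waits on L8 — all released -> runs and releases L10 and L1
  P2 waits on L7 — all released -> runs and releases L20


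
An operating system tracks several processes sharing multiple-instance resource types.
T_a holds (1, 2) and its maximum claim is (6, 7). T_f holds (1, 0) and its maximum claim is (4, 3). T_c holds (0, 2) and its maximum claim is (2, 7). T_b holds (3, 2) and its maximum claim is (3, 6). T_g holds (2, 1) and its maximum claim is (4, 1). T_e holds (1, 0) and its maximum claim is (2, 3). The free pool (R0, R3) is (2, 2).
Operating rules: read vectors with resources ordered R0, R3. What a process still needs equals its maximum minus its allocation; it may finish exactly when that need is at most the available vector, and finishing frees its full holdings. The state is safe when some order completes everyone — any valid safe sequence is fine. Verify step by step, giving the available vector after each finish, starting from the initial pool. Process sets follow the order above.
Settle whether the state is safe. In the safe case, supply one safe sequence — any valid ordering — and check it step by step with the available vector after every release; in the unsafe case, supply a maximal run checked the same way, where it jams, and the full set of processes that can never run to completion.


The state is UNSAFE.
Key observation: even finishing T_g, T_f, T_e leaves just (6, 3) free — too little R3 for any of the remaining processes.
Going as far as possible: T_g, T_f, T_e; after that, nothing fits. Verifying each step:
  pool = (2, 2)
  T_g: need (2, 0) fits (2, 2); releases (2, 1), pool now (4, 3)
  T_f: need (3, 3) fits (4, 3); releases (1, 0), pool now (5, 3)
  T_e: need (1, 3) fits (5, 3); releases (1, 0), pool now (6, 3)
  T_a still needs (5, 5) but only (6, 3) is free — short on R3
  T_c still needs (2, 5) but only (6, 3) is free — short on R3
  T_b still needs (0, 4) but only (6, 3) is free — short on R3
Never able to finish: T_a, T_c and T_b.
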